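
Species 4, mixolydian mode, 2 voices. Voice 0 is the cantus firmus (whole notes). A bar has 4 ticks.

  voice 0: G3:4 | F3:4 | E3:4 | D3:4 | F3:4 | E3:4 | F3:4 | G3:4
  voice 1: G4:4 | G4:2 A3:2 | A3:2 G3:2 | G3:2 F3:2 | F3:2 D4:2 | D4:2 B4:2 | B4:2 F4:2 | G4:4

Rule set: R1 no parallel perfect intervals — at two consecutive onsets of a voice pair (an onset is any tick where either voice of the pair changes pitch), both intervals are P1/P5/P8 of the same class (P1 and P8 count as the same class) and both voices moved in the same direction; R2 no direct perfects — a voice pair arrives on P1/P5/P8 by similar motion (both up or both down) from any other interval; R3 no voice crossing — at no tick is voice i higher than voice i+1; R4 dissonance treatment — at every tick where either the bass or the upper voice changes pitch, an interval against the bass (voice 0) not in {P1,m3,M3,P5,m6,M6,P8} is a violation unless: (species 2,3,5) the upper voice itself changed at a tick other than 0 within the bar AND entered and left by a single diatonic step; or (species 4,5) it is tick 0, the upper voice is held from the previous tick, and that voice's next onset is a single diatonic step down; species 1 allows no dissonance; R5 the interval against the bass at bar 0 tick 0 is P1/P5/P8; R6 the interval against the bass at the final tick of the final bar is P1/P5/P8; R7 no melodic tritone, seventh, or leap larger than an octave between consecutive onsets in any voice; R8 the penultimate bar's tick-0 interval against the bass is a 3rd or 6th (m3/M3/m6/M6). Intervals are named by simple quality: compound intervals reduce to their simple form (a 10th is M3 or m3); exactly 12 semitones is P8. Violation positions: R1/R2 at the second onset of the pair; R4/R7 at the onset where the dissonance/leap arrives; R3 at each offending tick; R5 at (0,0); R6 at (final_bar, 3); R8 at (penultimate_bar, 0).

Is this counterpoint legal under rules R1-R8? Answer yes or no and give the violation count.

bar 0: v0=G3 v1=G4 (P8)
bar 1: v0=F3 v1=G4 (M2)
bar 2: v0=E3 v1=A3 (P4)
bar 3: v0=D3 v1=G3 (P4)
bar 4: v0=F3 v1=F3 (P1)
bar 5: v0=E3 v1=D4 (m7)
bar 6: v0=F3 v1=B4 (TT)
bar 7: v0=G3 v1=G4 (P8)
  R4 @ bar1.0: F3/G4 M2 untreated
  R7 @ bar1.2: G4->A3 leap 10st
  R4 @ bar5.0: E3/D4 m7 untreated
  R4 @ bar6.0: F3/B4 TT untreated
  R8 @ bar6.0: penult TT not 3rd/6th
  R7 @ bar6.2: B4->F4 leap 6st
  R1 @ bar7.0: F3/F4 P8 -> G3/G4 P8 similar

No (7 violations)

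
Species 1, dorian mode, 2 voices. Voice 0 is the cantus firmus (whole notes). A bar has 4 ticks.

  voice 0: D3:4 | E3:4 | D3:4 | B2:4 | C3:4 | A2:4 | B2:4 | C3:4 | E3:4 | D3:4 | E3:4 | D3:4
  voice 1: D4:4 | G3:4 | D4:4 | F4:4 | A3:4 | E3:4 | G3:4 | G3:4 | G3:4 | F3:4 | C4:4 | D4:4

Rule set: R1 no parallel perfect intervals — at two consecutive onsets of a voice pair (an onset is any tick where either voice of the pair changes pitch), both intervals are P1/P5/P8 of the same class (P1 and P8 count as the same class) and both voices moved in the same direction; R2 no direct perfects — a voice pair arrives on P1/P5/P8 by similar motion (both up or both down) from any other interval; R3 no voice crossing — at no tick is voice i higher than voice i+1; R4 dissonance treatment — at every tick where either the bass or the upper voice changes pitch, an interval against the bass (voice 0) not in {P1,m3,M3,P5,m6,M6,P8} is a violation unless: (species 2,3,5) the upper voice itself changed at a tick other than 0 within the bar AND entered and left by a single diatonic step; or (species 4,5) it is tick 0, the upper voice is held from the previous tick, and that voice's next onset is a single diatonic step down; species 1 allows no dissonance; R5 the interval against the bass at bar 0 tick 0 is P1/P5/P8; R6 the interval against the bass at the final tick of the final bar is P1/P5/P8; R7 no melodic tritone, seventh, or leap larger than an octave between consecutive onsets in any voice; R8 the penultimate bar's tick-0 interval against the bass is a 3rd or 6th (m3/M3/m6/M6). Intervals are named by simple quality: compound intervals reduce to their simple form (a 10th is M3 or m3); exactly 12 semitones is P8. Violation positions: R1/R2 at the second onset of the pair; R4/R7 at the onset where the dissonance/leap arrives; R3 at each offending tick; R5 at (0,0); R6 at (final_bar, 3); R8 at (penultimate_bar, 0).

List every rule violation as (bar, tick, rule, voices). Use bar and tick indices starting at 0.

(3, 0, R4, (0, 1))
(5, 0, R2, (0, 1))

bar 0: v0=D3 v1=D4 downbeat P8
bar 1: v0=E3 v1=G3 downbeat m3
bar 2: v0=D3 v1=D4 downbeat P8
bar 3: v0=B2 v1=F4 downbeat TT
bar 4: v0=C3 v1=A3 downbeat M6
bar 5: v0=A2 v1=E3 downbeat P5
bar 6: v0=B2 v1=G3 downbeat m6
bar 7: v0=C3 v1=G3 downbeat P5
bar 8: v0=E3 v1=G3 downbeat m3
bar 9: v0=D3 v1=F3 downbeat m3
bar 10: v0=E3 v1=C4 downbeat m6
bar 11: v0=D3 v1=D4 downbeat P8
  -> R4 @ bar 3 tick 0 v(0, 1): B2/F4 TT untreated
  -> R2 @ bar 5 tick 0 v(0, 1): C3/A3 M6 -> A2/E3 P5 similar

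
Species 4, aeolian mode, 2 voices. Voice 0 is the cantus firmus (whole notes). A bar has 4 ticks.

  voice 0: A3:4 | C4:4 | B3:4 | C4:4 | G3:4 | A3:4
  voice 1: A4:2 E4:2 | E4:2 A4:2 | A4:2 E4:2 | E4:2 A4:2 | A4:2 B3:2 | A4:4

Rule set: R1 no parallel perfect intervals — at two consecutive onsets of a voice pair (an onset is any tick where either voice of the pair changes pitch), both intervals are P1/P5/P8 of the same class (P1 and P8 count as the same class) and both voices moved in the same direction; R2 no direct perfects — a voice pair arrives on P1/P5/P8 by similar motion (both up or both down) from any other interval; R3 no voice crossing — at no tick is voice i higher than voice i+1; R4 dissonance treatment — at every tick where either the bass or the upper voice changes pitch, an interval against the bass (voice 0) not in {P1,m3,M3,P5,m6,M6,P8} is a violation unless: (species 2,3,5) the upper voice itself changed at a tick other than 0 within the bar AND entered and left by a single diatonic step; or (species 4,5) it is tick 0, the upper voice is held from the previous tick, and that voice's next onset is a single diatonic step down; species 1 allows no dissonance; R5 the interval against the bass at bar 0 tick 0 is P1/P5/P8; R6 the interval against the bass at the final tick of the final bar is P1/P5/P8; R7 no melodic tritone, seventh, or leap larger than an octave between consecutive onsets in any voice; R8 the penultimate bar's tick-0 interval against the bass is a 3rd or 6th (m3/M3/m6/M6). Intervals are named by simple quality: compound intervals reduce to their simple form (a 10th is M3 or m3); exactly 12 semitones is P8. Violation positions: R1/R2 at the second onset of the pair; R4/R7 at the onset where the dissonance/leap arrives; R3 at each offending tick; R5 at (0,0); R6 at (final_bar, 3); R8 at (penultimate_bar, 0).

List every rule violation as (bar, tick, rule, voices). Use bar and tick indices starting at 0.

bar 0: v0=A3 v1=A4 downbeat P8
bar 1: v0=C4 v1=E4 downbeat M3
bar 2: v0=B3 v1=A4 downbeat m7
bar 3: v0=C4 v1=E4 downbeat M3
bar 4: v0=G3 v1=A4 downbeat M2
bar 5: v0=A3 v1=A4 downbeat P8
  -> R4 @ bar 2 tick 0 v(0, 1): B3/A4 m7 untreated
  -> R4 @ bar 2 tick 2 v(0, 1): B3/E4 P4 untreated
  -> R4 @ bar 4 tick 0 v(0, 1): G3/A4 M2 untreated
  -> R8 @ bar 4 tick 0 v(0, 1): penult M2 not 3rd/6th
  -> R7 @ bar 4 tick 2 v(1,): A4->B3 leap 10st
  -> R2 @ bar 5 tick 0 v(0, 1): G3/B3 M3 -> A3/A4 P8 similar
  -> R7 @ bar 5 tick 0 v(1,): B3->A4 leap 10st

(2, 0, R4, (0, 1))
(2, 2, R4, (0, 1))
(4, 0, R4, (0, 1))
(4, 0, R8, (0, 1))
(4, 2, R7, (1,))
(5, 0, R2, (0, 1))
(5, 0, R7, (1,))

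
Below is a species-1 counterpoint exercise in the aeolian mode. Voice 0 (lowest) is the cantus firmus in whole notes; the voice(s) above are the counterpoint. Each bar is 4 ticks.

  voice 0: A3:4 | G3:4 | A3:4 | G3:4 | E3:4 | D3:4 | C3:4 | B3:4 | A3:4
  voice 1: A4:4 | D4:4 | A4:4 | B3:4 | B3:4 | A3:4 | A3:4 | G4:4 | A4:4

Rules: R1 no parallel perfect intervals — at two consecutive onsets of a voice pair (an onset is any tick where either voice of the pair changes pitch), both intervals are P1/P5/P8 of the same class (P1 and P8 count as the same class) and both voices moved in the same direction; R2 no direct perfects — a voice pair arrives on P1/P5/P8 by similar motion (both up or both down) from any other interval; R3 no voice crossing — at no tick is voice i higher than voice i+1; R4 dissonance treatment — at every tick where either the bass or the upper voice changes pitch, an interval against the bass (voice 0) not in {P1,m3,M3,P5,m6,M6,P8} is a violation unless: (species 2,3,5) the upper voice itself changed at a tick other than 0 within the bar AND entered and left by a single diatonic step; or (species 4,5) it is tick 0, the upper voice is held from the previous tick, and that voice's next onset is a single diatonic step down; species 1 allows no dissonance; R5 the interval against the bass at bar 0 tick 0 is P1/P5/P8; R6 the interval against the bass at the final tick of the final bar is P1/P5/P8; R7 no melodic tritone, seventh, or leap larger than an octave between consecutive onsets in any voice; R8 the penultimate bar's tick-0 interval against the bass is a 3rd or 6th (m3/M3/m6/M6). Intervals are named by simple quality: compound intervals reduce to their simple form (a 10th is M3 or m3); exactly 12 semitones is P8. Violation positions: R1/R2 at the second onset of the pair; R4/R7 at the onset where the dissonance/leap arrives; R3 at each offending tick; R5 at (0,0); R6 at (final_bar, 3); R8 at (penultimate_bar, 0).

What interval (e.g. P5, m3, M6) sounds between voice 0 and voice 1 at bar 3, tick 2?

voice 0=G3 voice 1=B3 -> M3

M3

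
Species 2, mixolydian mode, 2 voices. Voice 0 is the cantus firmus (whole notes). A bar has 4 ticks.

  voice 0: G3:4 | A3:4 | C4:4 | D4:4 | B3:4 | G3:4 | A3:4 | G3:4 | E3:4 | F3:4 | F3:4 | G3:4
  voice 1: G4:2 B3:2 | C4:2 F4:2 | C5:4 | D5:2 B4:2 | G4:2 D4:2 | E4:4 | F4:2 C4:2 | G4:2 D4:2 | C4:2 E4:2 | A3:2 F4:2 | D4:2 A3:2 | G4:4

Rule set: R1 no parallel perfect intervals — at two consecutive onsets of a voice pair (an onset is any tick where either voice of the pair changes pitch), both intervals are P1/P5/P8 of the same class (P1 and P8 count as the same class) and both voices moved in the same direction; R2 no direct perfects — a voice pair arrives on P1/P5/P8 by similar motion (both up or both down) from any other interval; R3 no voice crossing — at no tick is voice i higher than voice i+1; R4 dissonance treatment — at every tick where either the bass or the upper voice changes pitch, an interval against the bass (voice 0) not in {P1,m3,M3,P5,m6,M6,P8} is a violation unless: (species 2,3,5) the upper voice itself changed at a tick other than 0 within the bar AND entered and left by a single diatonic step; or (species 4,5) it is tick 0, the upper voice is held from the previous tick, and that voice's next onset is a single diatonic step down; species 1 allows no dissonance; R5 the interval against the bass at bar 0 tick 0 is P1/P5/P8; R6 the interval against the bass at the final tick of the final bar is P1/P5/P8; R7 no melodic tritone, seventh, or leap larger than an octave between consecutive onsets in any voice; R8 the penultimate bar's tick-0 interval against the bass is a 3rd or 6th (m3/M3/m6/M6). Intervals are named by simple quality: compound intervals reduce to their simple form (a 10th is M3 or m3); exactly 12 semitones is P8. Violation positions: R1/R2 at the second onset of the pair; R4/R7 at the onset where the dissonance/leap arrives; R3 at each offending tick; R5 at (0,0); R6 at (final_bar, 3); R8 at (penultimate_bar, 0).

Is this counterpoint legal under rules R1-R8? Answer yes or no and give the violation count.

bar 0: v0=G3 v1=G4 (P8)
bar 1: v0=A3 v1=C4 (m3)
bar 2: v0=C4 v1=C5 (P8)
bar 3: v0=D4 v1=D5 (P8)
bar 4: v0=B3 v1=G4 (m6)
bar 5: v0=G3 v1=E4 (M6)
bar 6: v0=A3 v1=F4 (m6)
bar 7: v0=G3 v1=G4 (P8)
bar 8: v0=E3 v1=C4 (m6)
bar 9: v0=F3 v1=A3 (M3)
bar 10: v0=F3 v1=D4 (M6)
bar 11: v0=G3 v1=G4 (P8)
  R2 @ bar2.0: A3/F4 m6 -> C4/C5 P8 similar
  R1 @ bar3.0: C4/C5 P8 -> D4/D5 P8 similar
  R2 @ bar11.0: F3/A3 M3 -> G3/G4 P8 similar
  R7 @ bar11.0: A3->G4 leap 10st

No (4 violations)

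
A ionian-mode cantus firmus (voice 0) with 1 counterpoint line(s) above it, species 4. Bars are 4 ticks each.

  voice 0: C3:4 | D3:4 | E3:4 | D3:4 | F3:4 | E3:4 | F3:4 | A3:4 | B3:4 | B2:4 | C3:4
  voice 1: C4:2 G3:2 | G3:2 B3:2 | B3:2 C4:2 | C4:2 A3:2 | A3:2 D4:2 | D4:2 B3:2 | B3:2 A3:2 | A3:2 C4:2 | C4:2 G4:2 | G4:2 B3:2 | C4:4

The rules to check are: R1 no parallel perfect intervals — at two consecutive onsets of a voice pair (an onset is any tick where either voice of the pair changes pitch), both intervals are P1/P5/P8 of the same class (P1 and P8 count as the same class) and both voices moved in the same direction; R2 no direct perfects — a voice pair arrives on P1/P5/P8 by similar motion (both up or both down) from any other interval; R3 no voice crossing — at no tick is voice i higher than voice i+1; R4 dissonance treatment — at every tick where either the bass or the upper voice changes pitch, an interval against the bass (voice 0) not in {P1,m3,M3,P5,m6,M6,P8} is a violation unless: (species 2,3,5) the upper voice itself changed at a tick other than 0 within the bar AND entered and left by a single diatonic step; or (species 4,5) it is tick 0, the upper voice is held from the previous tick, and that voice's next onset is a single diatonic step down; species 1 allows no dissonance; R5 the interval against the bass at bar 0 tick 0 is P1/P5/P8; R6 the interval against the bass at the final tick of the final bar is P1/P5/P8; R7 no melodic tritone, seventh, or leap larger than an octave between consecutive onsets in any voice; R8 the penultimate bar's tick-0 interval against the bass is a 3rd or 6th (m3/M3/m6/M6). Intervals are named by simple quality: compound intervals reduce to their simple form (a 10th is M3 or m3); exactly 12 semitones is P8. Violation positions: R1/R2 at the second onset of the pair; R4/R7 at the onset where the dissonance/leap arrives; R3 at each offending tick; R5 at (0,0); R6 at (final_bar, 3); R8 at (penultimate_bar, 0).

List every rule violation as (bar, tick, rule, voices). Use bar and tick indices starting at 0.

(1, 0, R4, (0, 1))
(3, 0, R4, (0, 1))
(5, 0, R4, (0, 1))
(8, 0, R4, (0, 1))
(10, 0, R1, (0, 1))

bar 0: v0=C3 v1=C4 downbeat P8
bar 1: v0=D3 v1=G3 downbeat P4
bar 2: v0=E3 v1=B3 downbeat P5
bar 3: v0=D3 v1=C4 downbeat m7
bar 4: v0=F3 v1=A3 downbeat M3
bar 5: v0=E3 v1=D4 downbeat m7
bar 6: v0=F3 v1=B3 downbeat TT
bar 7: v0=A3 v1=A3 downbeat P1
bar 8: v0=B3 v1=C4 downbeat m2
bar 9: v0=B2 v1=G4 downbeat m6
bar 10: v0=C3 v1=C4 downbeat P8
  -> R4 @ bar 1 tick 0 v(0, 1): D3/G3 P4 untreated
  -> R4 @ bar 3 tick 0 v(0, 1): D3/C4 m7 untreated
  -> R4 @ bar 5 tick 0 v(0, 1): E3/D4 m7 untreated
  -> R4 @ bar 8 tick 0 v(0, 1): B3/C4 m2 untreated
  -> R1 @ bar 10 tick 0 v(0, 1): B2/B3 P8 -> C3/C4 P8 similar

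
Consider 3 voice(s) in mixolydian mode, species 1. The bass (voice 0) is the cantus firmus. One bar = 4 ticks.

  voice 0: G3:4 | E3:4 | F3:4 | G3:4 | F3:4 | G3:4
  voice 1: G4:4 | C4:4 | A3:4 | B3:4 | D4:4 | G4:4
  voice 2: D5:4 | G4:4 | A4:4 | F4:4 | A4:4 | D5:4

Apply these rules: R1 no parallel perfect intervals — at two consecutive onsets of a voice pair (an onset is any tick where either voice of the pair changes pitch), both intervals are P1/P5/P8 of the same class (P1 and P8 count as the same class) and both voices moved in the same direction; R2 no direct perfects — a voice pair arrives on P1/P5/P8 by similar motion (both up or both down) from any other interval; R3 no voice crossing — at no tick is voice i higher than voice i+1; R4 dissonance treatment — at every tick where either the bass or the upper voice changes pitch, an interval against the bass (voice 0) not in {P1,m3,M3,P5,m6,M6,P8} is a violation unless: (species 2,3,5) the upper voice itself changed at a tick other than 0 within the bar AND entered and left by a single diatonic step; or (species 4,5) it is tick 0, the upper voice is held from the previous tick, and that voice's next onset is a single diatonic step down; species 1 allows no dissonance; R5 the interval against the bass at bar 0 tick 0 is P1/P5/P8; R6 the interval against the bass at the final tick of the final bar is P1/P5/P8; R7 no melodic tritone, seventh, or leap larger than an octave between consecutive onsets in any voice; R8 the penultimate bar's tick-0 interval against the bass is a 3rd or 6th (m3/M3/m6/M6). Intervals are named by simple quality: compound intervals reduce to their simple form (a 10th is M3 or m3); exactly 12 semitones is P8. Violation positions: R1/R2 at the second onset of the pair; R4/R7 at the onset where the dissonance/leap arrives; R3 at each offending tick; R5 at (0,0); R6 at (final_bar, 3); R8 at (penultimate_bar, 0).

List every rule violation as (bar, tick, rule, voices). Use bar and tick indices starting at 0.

(1, 0, R1, (1, 2))
(3, 0, R4, (0, 2))
(4, 0, R2, (1, 2))
(5, 0, R1, (1, 2))
(5, 0, R2, (0, 1))
(5, 0, R2, (0, 2))

bar 0: v0=G3 v1=G4 v2=D5 downbeat P5
bar 1: v0=E3 v1=C4 v2=G4 downbeat m3
bar 2: v0=F3 v1=A3 v2=A4 downbeat M3
bar 3: v0=G3 v1=B3 v2=F4 downbeat m7
bar 4: v0=F3 v1=D4 v2=A4 downbeat M3
bar 5: v0=G3 v1=G4 v2=D5 downbeat P5
  -> R1 @ bar 1 tick 0 v(1, 2): G4/D5 P5 -> C4/G4 P5 similar
  -> R4 @ bar 3 tick 0 v(0, 2): G3/F4 m7 untreated
  -> R2 @ bar 4 tick 0 v(1, 2): B3/F4 TT -> D4/A4 P5 similar
  -> R1 @ bar 5 tick 0 v(1, 2): D4/A4 P5 -> G4/D5 P5 similar
  -> R2 @ bar 5 tick 0 v(0, 1): F3/D4 M6 -> G3/G4 P8 similar
  -> R2 @ bar 5 tick 0 v(0, 2): F3/A4 M3 -> G3/D5 P5 similar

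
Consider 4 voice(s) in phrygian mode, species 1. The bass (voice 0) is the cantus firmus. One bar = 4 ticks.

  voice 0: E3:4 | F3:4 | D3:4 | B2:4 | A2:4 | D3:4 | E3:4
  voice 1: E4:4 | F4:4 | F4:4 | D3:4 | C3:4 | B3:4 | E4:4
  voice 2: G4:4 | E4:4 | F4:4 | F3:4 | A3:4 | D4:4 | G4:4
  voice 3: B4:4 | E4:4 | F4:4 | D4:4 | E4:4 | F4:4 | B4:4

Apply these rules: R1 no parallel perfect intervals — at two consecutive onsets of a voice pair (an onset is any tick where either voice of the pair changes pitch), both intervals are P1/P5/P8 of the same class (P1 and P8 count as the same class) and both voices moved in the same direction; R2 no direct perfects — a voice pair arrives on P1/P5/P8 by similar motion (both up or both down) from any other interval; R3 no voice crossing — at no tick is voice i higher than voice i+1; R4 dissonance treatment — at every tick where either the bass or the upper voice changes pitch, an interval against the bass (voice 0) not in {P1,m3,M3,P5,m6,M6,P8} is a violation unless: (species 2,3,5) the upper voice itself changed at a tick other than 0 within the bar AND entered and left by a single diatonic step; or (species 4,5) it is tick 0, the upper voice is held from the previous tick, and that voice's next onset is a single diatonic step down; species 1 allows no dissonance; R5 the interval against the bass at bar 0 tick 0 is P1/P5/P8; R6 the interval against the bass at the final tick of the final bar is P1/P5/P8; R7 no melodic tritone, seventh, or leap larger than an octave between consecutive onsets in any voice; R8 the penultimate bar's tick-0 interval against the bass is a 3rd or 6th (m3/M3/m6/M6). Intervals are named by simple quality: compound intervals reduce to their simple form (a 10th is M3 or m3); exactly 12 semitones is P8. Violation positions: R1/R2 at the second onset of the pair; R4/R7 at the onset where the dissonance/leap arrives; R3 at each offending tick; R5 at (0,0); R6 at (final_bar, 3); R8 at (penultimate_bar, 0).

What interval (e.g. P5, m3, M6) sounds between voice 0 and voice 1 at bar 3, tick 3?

m3

voice 0=B2 voice 1=D3 -> m3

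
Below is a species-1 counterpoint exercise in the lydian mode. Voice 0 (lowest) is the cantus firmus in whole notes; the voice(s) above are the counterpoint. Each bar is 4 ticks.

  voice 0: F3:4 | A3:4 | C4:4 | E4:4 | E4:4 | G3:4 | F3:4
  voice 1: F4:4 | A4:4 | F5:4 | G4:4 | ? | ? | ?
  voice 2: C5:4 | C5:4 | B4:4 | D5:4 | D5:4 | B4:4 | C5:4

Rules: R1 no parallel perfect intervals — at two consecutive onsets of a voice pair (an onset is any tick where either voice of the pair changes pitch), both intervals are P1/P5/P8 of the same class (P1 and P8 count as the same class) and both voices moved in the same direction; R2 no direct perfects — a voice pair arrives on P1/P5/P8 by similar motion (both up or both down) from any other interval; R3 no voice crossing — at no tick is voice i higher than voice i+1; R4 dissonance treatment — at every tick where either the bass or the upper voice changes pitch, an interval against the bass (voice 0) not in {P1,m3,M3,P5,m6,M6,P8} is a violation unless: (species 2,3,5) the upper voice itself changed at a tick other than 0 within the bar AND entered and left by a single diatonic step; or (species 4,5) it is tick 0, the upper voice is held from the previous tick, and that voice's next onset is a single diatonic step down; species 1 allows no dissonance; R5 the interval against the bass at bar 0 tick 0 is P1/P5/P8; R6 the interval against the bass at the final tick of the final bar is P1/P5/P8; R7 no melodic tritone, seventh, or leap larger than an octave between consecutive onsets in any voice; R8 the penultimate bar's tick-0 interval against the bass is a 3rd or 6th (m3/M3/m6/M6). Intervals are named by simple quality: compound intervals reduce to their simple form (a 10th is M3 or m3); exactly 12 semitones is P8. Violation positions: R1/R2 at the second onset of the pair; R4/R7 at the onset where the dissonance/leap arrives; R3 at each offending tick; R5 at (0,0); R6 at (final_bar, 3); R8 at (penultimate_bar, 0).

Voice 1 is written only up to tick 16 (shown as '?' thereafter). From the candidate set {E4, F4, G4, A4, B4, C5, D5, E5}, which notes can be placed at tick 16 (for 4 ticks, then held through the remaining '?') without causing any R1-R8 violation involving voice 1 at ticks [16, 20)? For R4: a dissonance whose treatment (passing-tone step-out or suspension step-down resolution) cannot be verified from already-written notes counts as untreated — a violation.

E4: legal
F4: violates R4
G4: legal
A4: violates R4
B4: legal
C5: legal
D5: violates R4
E5: violates R3

{B4, C5, E4, G4}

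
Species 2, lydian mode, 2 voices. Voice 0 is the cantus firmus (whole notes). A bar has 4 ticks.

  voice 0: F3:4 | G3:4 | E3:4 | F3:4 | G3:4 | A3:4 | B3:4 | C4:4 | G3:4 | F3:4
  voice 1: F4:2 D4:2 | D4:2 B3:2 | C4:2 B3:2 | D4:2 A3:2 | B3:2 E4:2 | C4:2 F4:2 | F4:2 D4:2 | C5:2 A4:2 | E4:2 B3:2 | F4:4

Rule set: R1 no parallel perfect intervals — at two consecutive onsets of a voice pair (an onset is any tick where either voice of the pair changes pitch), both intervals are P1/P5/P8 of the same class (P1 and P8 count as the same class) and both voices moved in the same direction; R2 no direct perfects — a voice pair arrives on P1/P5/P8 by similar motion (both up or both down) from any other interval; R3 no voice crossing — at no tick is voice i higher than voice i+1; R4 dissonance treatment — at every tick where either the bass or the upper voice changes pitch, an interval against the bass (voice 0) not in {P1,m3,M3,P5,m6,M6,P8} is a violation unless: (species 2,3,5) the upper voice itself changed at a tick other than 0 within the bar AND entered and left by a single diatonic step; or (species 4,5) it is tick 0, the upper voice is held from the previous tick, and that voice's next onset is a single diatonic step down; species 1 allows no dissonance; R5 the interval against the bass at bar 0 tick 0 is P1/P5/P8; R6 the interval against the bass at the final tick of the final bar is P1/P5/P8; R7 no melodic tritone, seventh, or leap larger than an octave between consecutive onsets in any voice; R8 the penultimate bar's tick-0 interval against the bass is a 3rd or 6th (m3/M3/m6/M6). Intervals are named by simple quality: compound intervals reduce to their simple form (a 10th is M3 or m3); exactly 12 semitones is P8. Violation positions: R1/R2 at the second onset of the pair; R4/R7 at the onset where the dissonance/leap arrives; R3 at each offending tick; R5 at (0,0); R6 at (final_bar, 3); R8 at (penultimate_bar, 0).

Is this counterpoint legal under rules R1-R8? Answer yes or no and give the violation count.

bar 0: v0=F3 v1=F4 (P8)
bar 1: v0=G3 v1=D4 (P5)
bar 2: v0=E3 v1=C4 (m6)
bar 3: v0=F3 v1=D4 (M6)
bar 4: v0=G3 v1=B3 (M3)
bar 5: v0=A3 v1=C4 (m3)
bar 6: v0=B3 v1=F4 (TT)
bar 7: v0=C4 v1=C5 (P8)
bar 8: v0=G3 v1=E4 (M6)
bar 9: v0=F3 v1=F4 (P8)
  R4 @ bar6.0: B3/F4 TT untreated
  R2 @ bar7.0: B3/D4 m3 -> C4/C5 P8 similar
  R7 @ bar7.0: D4->C5 leap 10st
  R7 @ bar9.0: B3->F4 leap 6st

No (4 violations)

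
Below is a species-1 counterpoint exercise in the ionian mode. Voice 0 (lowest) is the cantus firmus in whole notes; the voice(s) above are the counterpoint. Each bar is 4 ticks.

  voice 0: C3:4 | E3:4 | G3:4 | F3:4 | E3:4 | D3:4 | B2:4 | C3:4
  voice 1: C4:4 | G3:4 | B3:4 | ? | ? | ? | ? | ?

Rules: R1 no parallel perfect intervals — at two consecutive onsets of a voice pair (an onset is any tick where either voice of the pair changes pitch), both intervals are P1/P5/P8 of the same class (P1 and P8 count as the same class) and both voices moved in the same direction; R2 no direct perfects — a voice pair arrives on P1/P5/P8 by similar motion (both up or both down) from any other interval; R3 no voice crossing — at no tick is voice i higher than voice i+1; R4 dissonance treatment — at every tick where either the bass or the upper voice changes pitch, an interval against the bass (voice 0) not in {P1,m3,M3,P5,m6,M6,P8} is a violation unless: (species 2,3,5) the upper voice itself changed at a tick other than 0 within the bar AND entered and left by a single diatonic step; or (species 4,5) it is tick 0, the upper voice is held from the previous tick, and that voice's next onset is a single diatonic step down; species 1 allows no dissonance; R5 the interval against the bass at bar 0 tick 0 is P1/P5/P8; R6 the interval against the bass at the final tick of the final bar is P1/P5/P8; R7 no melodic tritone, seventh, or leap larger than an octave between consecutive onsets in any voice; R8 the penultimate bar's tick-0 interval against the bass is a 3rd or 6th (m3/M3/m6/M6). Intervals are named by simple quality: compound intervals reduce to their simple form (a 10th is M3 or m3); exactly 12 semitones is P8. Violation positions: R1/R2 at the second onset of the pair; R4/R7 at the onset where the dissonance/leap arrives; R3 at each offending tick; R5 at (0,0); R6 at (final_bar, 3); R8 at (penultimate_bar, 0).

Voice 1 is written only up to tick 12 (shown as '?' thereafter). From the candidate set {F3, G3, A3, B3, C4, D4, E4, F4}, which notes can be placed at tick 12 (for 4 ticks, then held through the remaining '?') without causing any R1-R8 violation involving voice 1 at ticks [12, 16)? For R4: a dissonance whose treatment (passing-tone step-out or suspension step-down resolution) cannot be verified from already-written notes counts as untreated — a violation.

{A3, C4, D4}

F3: violates R2,R7
G3: violates R4
A3: legal
B3: violates R4
C4: legal
D4: legal
E4: violates R4
F4: violates R7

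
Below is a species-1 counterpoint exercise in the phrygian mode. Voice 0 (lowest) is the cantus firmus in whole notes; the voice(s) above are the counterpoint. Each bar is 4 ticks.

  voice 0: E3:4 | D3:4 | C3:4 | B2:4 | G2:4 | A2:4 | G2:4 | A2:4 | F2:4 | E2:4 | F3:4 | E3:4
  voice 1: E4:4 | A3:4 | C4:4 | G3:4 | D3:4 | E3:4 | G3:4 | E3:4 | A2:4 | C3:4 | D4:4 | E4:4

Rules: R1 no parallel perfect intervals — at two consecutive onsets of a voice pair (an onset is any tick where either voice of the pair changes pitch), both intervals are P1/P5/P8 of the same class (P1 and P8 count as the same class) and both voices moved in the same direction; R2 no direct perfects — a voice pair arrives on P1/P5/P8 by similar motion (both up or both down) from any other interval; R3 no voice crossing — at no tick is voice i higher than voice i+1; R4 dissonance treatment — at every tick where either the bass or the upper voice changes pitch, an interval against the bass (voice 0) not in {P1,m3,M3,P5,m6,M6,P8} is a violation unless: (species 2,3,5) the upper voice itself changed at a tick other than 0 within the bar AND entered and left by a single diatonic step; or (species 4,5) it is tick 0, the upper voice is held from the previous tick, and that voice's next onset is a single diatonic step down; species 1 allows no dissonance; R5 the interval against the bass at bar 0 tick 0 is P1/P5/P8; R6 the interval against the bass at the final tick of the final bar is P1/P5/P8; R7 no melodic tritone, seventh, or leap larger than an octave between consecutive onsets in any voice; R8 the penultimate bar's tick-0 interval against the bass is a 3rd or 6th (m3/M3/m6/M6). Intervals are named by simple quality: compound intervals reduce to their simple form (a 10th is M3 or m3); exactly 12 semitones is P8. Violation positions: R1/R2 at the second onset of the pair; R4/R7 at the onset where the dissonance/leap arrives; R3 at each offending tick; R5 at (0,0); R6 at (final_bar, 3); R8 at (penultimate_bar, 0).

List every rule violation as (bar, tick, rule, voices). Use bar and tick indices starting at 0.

(1, 0, R2, (0, 1))
(4, 0, R2, (0, 1))
(5, 0, R1, (0, 1))
(10, 0, R7, (0,))
(10, 0, R7, (1,))

bar 0: v0=E3 v1=E4 downbeat P8
bar 1: v0=D3 v1=A3 downbeat P5
bar 2: v0=C3 v1=C4 downbeat P8
bar 3: v0=B2 v1=G3 downbeat m6
bar 4: v0=G2 v1=D3 downbeat P5
bar 5: v0=A2 v1=E3 downbeat P5
bar 6: v0=G2 v1=G3 downbeat P8
bar 7: v0=A2 v1=E3 downbeat P5
bar 8: v0=F2 v1=A2 downbeat M3
bar 9: v0=E2 v1=C3 downbeat m6
bar 10: v0=F3 v1=D4 downbeat M6
bar 11: v0=E3 v1=E4 downbeat P8
  -> R2 @ bar 1 tick 0 v(0, 1): E3/E4 P8 -> D3/A3 P5 similar
  -> R2 @ bar 4 tick 0 v(0, 1): B2/G3 m6 -> G2/D3 P5 similar
  -> R1 @ bar 5 tick 0 v(0, 1): G2/D3 P5 -> A2/E3 P5 similar
  -> R7 @ bar 10 tick 0 v(0,): E2->F3 leap 13st
  -> R7 @ bar 10 tick 0 v(1,): C3->D4 leap 14st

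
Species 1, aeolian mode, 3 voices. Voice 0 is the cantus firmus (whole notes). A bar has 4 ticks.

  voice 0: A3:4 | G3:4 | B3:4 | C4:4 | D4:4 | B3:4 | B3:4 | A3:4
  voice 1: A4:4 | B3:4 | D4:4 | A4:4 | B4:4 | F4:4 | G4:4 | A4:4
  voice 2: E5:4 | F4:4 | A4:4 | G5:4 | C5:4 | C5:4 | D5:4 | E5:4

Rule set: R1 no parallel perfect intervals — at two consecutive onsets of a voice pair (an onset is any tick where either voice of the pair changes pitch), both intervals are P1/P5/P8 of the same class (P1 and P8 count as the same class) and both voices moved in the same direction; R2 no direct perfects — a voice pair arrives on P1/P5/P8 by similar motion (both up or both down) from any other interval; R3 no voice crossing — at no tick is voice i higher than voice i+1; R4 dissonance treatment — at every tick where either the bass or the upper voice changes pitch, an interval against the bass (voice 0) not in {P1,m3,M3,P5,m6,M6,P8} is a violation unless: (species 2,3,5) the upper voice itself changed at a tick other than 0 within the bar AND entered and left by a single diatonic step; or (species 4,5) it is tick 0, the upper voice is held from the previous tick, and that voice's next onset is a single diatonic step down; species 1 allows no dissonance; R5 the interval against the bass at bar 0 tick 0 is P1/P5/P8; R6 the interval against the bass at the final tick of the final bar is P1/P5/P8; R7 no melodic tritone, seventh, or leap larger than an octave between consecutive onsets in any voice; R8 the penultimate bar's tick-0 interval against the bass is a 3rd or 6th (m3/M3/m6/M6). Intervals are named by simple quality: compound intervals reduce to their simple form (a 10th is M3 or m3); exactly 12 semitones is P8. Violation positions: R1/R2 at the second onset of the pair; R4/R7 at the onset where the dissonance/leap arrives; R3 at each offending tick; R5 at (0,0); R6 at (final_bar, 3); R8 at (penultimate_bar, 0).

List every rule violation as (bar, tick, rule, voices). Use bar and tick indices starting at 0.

(1, 0, R4, (0, 2))
(1, 0, R7, (1,))
(1, 0, R7, (2,))
(2, 0, R2, (1, 2))
(2, 0, R4, (0, 2))
(3, 0, R2, (0, 2))
(3, 0, R7, (2,))
(4, 0, R4, (0, 2))
(5, 0, R4, (0, 1))
(5, 0, R4, (0, 2))
(5, 0, R7, (1,))
(6, 0, R1, (1, 2))
(7, 0, R1, (1, 2))

bar 0: v0=A3 v1=A4 v2=E5 downbeat P5
bar 1: v0=G3 v1=B3 v2=F4 downbeat m7
bar 2: v0=B3 v1=D4 v2=A4 downbeat m7
bar 3: v0=C4 v1=A4 v2=G5 downbeat P5
bar 4: v0=D4 v1=B4 v2=C5 downbeat m7
bar 5: v0=B3 v1=F4 v2=C5 downbeat m2
bar 6: v0=B3 v1=G4 v2=D5 downbeat m3
bar 7: v0=A3 v1=A4 v2=E5 downbeat P5
  -> R4 @ bar 1 tick 0 v(0, 2): G3/F4 m7 untreated
  -> R7 @ bar 1 tick 0 v(1,): A4->B3 leap 10st
  -> R7 @ bar 1 tick 0 v(2,): E5->F4 leap 11st
  -> R2 @ bar 2 tick 0 v(1, 2): B3/F4 TT -> D4/A4 P5 similar
  -> R4 @ bar 2 tick 0 v(0, 2): B3/A4 m7 untreated
  -> R2 @ bar 3 tick 0 v(0, 2): B3/A4 m7 -> C4/G5 P5 similar
  -> R7 @ bar 3 tick 0 v(2,): A4->G5 leap 10st
  -> R4 @ bar 4 tick 0 v(0, 2): D4/C5 m7 untreated
  -> R4 @ bar 5 tick 0 v(0, 1): B3/F4 TT untreated
  -> R4 @ bar 5 tick 0 v(0, 2): B3/C5 m2 untreated
  -> R7 @ bar 5 tick 0 v(1,): B4->F4 leap 6st
  -> R1 @ bar 6 tick 0 v(1, 2): F4/C5 P5 -> G4/D5 P5 similar
  -> R1 @ bar 7 tick 0 v(1, 2): G4/D5 P5 -> A4/E5 P5 similar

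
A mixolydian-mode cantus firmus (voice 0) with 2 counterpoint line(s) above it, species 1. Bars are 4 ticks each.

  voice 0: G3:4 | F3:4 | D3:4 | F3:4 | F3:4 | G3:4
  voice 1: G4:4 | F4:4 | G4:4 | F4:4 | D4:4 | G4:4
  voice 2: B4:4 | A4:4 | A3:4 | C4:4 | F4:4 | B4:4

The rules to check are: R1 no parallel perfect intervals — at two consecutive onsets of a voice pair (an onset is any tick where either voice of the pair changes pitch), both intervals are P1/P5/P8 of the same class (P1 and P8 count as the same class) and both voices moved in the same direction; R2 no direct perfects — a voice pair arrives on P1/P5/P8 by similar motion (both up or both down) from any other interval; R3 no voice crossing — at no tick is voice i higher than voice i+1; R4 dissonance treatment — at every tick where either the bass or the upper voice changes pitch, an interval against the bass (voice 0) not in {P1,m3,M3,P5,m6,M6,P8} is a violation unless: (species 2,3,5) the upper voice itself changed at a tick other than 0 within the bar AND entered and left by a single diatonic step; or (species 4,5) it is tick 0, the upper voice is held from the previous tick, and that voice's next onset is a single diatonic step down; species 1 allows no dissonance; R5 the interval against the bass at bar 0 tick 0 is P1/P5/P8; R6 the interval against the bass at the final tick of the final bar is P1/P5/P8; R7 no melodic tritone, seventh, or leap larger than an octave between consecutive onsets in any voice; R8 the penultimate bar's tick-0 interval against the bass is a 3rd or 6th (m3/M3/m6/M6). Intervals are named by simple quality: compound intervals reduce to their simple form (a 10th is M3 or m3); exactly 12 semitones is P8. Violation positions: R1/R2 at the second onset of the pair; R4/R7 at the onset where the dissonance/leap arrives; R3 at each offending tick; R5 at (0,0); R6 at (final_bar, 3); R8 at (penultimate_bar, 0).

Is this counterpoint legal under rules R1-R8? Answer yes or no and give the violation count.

bar 0: v0=G3 v1=G4 v2=B4 (M3)
bar 1: v0=F3 v1=F4 v2=A4 (M3)
bar 2: v0=D3 v1=G4 v2=A3 (P5)
bar 3: v0=F3 v1=F4 v2=C4 (P5)
bar 4: v0=F3 v1=D4 v2=F4 (P8)
bar 5: v0=G3 v1=G4 v2=B4 (M3)
  R5 @ bar0.0: opens on M3
  R1 @ bar1.0: G3/G4 P8 -> F3/F4 P8 similar
  R2 @ bar2.0: F3/A4 M3 -> D3/A3 P5 similar
  R3 @ bar2.0: G4 above A3
  R4 @ bar2.0: D3/G4 P4 untreated
  R3 @ bar2.1: G4 above A3
  R3 @ bar2.2: G4 above A3
  R3 @ bar2.3: G4 above A3
  R1 @ bar3.0: D3/A3 P5 -> F3/C4 P5 similar
  R3 @ bar3.0: F4 above C4
  R3 @ bar3.1: F4 above C4
  R3 @ bar3.2: F4 above C4
  R3 @ bar3.3: F4 above C4
  R8 @ bar4.0: penult P8 not 3rd/6th
  R2 @ bar5.0: F3/D4 M6 -> G3/G4 P8 similar
  R7 @ bar5.0: F4->B4 leap 6st
  R6 @ bar5.3: closes on M3

No (17 violations)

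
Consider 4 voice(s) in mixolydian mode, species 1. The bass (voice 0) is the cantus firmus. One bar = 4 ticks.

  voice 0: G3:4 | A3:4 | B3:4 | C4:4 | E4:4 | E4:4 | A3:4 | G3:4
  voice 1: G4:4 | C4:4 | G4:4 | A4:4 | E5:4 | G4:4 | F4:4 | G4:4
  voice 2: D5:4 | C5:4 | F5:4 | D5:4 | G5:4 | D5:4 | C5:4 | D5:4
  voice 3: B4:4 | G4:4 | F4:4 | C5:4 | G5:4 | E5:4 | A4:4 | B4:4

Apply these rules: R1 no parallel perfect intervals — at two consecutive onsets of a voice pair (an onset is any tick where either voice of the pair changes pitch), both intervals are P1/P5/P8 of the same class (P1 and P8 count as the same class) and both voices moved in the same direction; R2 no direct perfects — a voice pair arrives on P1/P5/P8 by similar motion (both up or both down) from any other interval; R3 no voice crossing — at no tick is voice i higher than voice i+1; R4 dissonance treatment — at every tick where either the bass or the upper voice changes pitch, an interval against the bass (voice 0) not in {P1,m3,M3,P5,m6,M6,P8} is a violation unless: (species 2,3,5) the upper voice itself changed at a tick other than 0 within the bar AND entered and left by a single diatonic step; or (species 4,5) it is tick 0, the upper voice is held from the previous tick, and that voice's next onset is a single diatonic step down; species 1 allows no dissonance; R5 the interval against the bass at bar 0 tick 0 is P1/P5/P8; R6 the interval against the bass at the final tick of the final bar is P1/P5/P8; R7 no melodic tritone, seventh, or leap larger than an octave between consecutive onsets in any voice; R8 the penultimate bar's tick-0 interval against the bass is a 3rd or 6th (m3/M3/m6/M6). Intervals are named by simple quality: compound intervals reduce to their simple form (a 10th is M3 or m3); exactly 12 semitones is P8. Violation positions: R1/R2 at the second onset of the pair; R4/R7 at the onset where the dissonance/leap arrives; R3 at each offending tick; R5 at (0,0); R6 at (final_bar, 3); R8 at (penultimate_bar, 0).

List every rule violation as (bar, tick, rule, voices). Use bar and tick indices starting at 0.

(0, 0, R3, (2, 3))
(0, 0, R5, (0, 3))
(0, 1, R3, (2, 3))
(0, 2, R3, (2, 3))
(0, 3, R3, (2, 3))
(1, 0, R2, (1, 2))
(1, 0, R2, (1, 3))
(1, 0, R3, (2, 3))
(1, 0, R4, (0, 3))
(1, 1, R3, (2, 3))
(1, 2, R3, (2, 3))
(1, 3, R3, (2, 3))
(2, 0, R3, (2, 3))
(2, 0, R4, (0, 2))
(2, 0, R4, (0, 3))
(2, 1, R3, (2, 3))
(2, 2, R3, (2, 3))
(2, 3, R3, (2, 3))
(3, 0, R2, (0, 3))
(3, 0, R3, (2, 3))
(3, 0, R4, (0, 2))
(3, 1, R3, (2, 3))
(3, 2, R3, (2, 3))
(3, 3, R3, (2, 3))
(4, 0, R2, (0, 1))
(4, 0, R2, (2, 3))
(5, 0, R2, (1, 2))
(5, 0, R4, (0, 2))
(6, 0, R1, (0, 3))
(6, 0, R1, (1, 2))
(6, 0, R3, (2, 3))
(6, 0, R8, (0, 3))
(6, 1, R3, (2, 3))
(6, 2, R3, (2, 3))
(6, 3, R3, (2, 3))
(7, 0, R1, (1, 2))
(7, 0, R3, (2, 3))
(7, 1, R3, (2, 3))
(7, 2, R3, (2, 3))
(7, 3, R3, (2, 3))
(7, 3, R6, (0, 3))

bar 0: v0=G3 v1=G4 v2=D5 v3=B4 downbeat M3
bar 1: v0=A3 v1=C4 v2=C5 v3=G4 downbeat m7
bar 2: v0=B3 v1=G4 v2=F5 v3=F4 downbeat TT
bar 3: v0=C4 v1=A4 v2=D5 v3=C5 downbeat P8
bar 4: v0=E4 v1=E5 v2=G5 v3=G5 downbeat m3
bar 5: v0=E4 v1=G4 v2=D5 v3=E5 downbeat P8
bar 6: v0=A3 v1=F4 v2=C5 v3=A4 downbeat P8
bar 7: v0=G3 v1=G4 v2=D5 v3=B4 downbeat M3
  -> R3 @ bar 0 tick 0 v(2, 3): D5 above B4
  -> R5 @ bar 0 tick 0 v(0, 3): opens on M3
  -> R3 @ bar 0 tick 1 v(2, 3): D5 above B4
  -> R3 @ bar 0 tick 2 v(2, 3): D5 above B4
  -> R3 @ bar 0 tick 3 v(2, 3): D5 above B4
  -> R2 @ bar 1 tick 0 v(1, 2): G4/D5 P5 -> C4/C5 P8 similar
  -> R2 @ bar 1 tick 0 v(1, 3): G4/B4 M3 -> C4/G4 P5 similar
  -> R3 @ bar 1 tick 0 v(2, 3): C5 above G4
  -> R4 @ bar 1 tick 0 v(0, 3): A3/G4 m7 untreated
  -> R3 @ bar 1 tick 1 v(2, 3): C5 above G4
  -> R3 @ bar 1 tick 2 v(2, 3): C5 above G4
  -> R3 @ bar 1 tick 3 v(2, 3): C5 above G4
  -> R3 @ bar 2 tick 0 v(2, 3): F5 above F4
  -> R4 @ bar 2 tick 0 v(0, 2): B3/F5 TT untreated
  -> R4 @ bar 2 tick 0 v(0, 3): B3/F4 TT untreated
  -> R3 @ bar 2 tick 1 v(2, 3): F5 above F4
  -> R3 @ bar 2 tick 2 v(2, 3): F5 above F4
  -> R3 @ bar 2 tick 3 v(2, 3): F5 above F4
  -> R2 @ bar 3 tick 0 v(0, 3): B3/F4 TT -> C4/C5 P8 similar
  -> R3 @ bar 3 tick 0 v(2, 3): D5 above C5
  -> R4 @ bar 3 tick 0 v(0, 2): C4/D5 M2 untreated
  -> R3 @ bar 3 tick 1 v(2, 3): D5 above C5
  -> R3 @ bar 3 tick 2 v(2, 3): D5 above C5
  -> R3 @ bar 3 tick 3 v(2, 3): D5 above C5
  -> R2 @ bar 4 tick 0 v(0, 1): C4/A4 M6 -> E4/E5 P8 similar
  -> R2 @ bar 4 tick 0 v(2, 3): D5/C5 M2 -> G5/G5 P1 similar
  -> R2 @ bar 5 tick 0 v(1, 2): E5/G5 m3 -> G4/D5 P5 similar
  -> R4 @ bar 5 tick 0 v(0, 2): E4/D5 m7 untreated
  -> R1 @ bar 6 tick 0 v(0, 3): E4/E5 P8 -> A3/A4 P8 similar
  -> R1 @ bar 6 tick 0 v(1, 2): G4/D5 P5 -> F4/C5 P5 similar
  -> R3 @ bar 6 tick 0 v(2, 3): C5 above A4
  -> R8 @ bar 6 tick 0 v(0, 3): penult P8 not 3rd/6th
  -> R3 @ bar 6 tick 1 v(2, 3): C5 above A4
  -> R3 @ bar 6 tick 2 v(2, 3): C5 above A4
  -> R3 @ bar 6 tick 3 v(2, 3): C5 above A4
  -> R1 @ bar 7 tick 0 v(1, 2): F4/C5 P5 -> G4/D5 P5 similar
  -> R3 @ bar 7 tick 0 v(2, 3): D5 above B4
  -> R3 @ bar 7 tick 1 v(2, 3): D5 above B4
  -> R3 @ bar 7 tick 2 v(2, 3): D5 above B4
  -> R3 @ bar 7 tick 3 v(2, 3): D5 above B4
  -> R6 @ bar 7 tick 3 v(0, 3): closes on M3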